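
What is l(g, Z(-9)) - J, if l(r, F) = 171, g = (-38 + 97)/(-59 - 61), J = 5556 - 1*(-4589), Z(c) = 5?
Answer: -9974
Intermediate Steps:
J = 10145 (J = 5556 + 4589 = 10145)
g = -59/120 (g = 59/(-120) = 59*(-1/120) = -59/120 ≈ -0.49167)
l(g, Z(-9)) - J = 171 - 1*10145 = 171 - 10145 = -9974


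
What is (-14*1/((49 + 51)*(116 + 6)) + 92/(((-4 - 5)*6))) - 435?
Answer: -71925289/164700 ≈ -436.71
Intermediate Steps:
(-14*1/((49 + 51)*(116 + 6)) + 92/(((-4 - 5)*6))) - 435 = (-14/(100*122) + 92/((-9*6))) - 435 = (-14/12200 + 92/(-54)) - 435 = (-14*1/12200 + 92*(-1/54)) - 435 = (-7/6100 - 46/27) - 435 = -280789/164700 - 435 = -71925289/164700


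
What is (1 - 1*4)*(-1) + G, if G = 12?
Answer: 15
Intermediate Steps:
(1 - 1*4)*(-1) + G = (1 - 1*4)*(-1) + 12 = (1 - 4)*(-1) + 12 = -3*(-1) + 12 = 3 + 12 = 15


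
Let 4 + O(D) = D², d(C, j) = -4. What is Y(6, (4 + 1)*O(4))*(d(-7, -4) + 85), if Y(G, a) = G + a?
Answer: 5346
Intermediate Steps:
O(D) = -4 + D²
Y(6, (4 + 1)*O(4))*(d(-7, -4) + 85) = (6 + (4 + 1)*(-4 + 4²))*(-4 + 85) = (6 + 5*(-4 + 16))*81 = (6 + 5*12)*81 = (6 + 60)*81 = 66*81 = 5346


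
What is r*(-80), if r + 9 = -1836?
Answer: 147600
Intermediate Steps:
r = -1845 (r = -9 - 1836 = -1845)
r*(-80) = -1845*(-80) = 147600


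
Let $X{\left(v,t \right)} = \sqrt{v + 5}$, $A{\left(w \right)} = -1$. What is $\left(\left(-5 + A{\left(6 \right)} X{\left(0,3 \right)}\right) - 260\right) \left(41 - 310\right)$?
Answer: $71285 + 269 \sqrt{5} \approx 71887.0$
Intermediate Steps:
$X{\left(v,t \right)} = \sqrt{5 + v}$
$\left(\left(-5 + A{\left(6 \right)} X{\left(0,3 \right)}\right) - 260\right) \left(41 - 310\right) = \left(\left(-5 - \sqrt{5 + 0}\right) - 260\right) \left(41 - 310\right) = \left(\left(-5 - \sqrt{5}\right) - 260\right) \left(-269\right) = \left(-265 - \sqrt{5}\right) \left(-269\right) = 71285 + 269 \sqrt{5}$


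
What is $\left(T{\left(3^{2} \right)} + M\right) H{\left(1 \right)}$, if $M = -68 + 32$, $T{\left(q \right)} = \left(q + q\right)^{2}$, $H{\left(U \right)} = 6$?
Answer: $1728$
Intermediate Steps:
$T{\left(q \right)} = 4 q^{2}$ ($T{\left(q \right)} = \left(2 q\right)^{2} = 4 q^{2}$)
$M = -36$
$\left(T{\left(3^{2} \right)} + M\right) H{\left(1 \right)} = \left(4 \left(3^{2}\right)^{2} - 36\right) 6 = \left(4 \cdot 9^{2} - 36\right) 6 = \left(4 \cdot 81 - 36\right) 6 = \left(324 - 36\right) 6 = 288 \cdot 6 = 1728$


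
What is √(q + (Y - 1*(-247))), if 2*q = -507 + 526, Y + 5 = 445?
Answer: √2786/2 ≈ 26.391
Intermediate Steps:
Y = 440 (Y = -5 + 445 = 440)
q = 19/2 (q = (-507 + 526)/2 = (½)*19 = 19/2 ≈ 9.5000)
√(q + (Y - 1*(-247))) = √(19/2 + (440 - 1*(-247))) = √(19/2 + (440 + 247)) = √(19/2 + 687) = √(1393/2) = √2786/2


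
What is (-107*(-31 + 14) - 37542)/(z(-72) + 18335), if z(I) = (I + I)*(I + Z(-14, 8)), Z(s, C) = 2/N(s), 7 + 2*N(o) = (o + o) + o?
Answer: -1750427/1407023 ≈ -1.2441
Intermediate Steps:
N(o) = -7/2 + 3*o/2 (N(o) = -7/2 + ((o + o) + o)/2 = -7/2 + (2*o + o)/2 = -7/2 + (3*o)/2 = -7/2 + 3*o/2)
Z(s, C) = 2/(-7/2 + 3*s/2)
z(I) = 2*I*(-4/49 + I) (z(I) = (I + I)*(I + 4/(-7 + 3*(-14))) = (2*I)*(I + 4/(-7 - 42)) = (2*I)*(I + 4/(-49)) = (2*I)*(I + 4*(-1/49)) = (2*I)*(I - 4/49) = (2*I)*(-4/49 + I) = 2*I*(-4/49 + I))
(-107*(-31 + 14) - 37542)/(z(-72) + 18335) = (-107*(-31 + 14) - 37542)/((2/49)*(-72)*(-4 + 49*(-72)) + 18335) = (-107*(-17) - 37542)/((2/49)*(-72)*(-4 - 3528) + 18335) = (1819 - 37542)/((2/49)*(-72)*(-3532) + 18335) = -35723/(508608/49 + 18335) = -35723/1407023/49 = -35723*49/1407023 = -1750427/1407023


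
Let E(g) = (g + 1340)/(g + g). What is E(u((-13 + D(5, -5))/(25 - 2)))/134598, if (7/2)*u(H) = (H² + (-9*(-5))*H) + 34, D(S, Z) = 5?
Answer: 41513/43834082 ≈ 0.00094705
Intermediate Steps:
u(H) = 68/7 + 2*H²/7 + 90*H/7 (u(H) = 2*((H² + (-9*(-5))*H) + 34)/7 = 2*((H² + 45*H) + 34)/7 = 2*(34 + H² + 45*H)/7 = 68/7 + 2*H²/7 + 90*H/7)
E(g) = (1340 + g)/(2*g) (E(g) = (1340 + g)/((2*g)) = (1340 + g)*(1/(2*g)) = (1340 + g)/(2*g))
E(u((-13 + D(5, -5))/(25 - 2)))/134598 = ((1340 + (68/7 + 2*((-13 + 5)/(25 - 2))²/7 + 90*((-13 + 5)/(25 - 2))/7))/(2*(68/7 + 2*((-13 + 5)/(25 - 2))²/7 + 90*((-13 + 5)/(25 - 2))/7)))/134598 = ((1340 + (68/7 + 2*(-8/23)²/7 + 90*(-8/23)/7))/(2*(68/7 + 2*(-8/23)²/7 + 90*(-8/23)/7)))*(1/134598) = ((1340 + (68/7 + 2*(-8*1/23)²/7 + 90*(-8*1/23)/7))/(2*(68/7 + 2*(-8*1/23)²/7 + 90*(-8*1/23)/7)))*(1/134598) = ((1340 + (68/7 + 2*(-8/23)²/7 + (90/7)*(-8/23)))/(2*(68/7 + 2*(-8/23)²/7 + (90/7)*(-8/23))))*(1/134598) = ((1340 + (68/7 + (2/7)*(64/529) - 720/161))/(2*(68/7 + (2/7)*(64/529) - 720/161)))*(1/134598) = ((1340 + (68/7 + 128/3703 - 720/161))/(2*(68/7 + 128/3703 - 720/161)))*(1/134598) = ((1340 + 19540/3703)/(2*(19540/3703)))*(1/134598) = ((½)*(3703/19540)*(4981560/3703))*(1/134598) = (124539/977)*(1/134598) = 41513/43834082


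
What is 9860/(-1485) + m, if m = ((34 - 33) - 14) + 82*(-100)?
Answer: -2441233/297 ≈ -8219.6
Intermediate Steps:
m = -8213 (m = (1 - 14) - 8200 = -13 - 8200 = -8213)
9860/(-1485) + m = 9860/(-1485) - 8213 = 9860*(-1/1485) - 8213 = -1972/297 - 8213 = -2441233/297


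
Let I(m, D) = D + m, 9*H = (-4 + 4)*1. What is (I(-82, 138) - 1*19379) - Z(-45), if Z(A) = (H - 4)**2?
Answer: -19339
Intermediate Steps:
H = 0 (H = ((-4 + 4)*1)/9 = (0*1)/9 = (1/9)*0 = 0)
Z(A) = 16 (Z(A) = (0 - 4)**2 = (-4)**2 = 16)
(I(-82, 138) - 1*19379) - Z(-45) = ((138 - 82) - 1*19379) - 1*16 = (56 - 19379) - 16 = -19323 - 16 = -19339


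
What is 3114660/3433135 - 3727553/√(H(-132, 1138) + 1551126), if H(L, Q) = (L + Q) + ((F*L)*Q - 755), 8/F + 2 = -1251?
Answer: 622932/686627 - 3727553*√2437181617577/1945077109 ≈ -2990.9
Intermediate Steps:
F = -8/1253 (F = 8/(-2 - 1251) = 8/(-1253) = 8*(-1/1253) = -8/1253 ≈ -0.0063847)
H(L, Q) = -755 + L + Q - 8*L*Q/1253 (H(L, Q) = (L + Q) + ((-8*L/1253)*Q - 755) = (L + Q) + (-8*L*Q/1253 - 755) = (L + Q) + (-755 - 8*L*Q/1253) = -755 + L + Q - 8*L*Q/1253)
3114660/3433135 - 3727553/√(H(-132, 1138) + 1551126) = 3114660/3433135 - 3727553/√((-755 - 132 + 1138 - 8/1253*(-132)*1138) + 1551126) = 3114660*(1/3433135) - 3727553/√((-755 - 132 + 1138 + 1201728/1253) + 1551126) = 622932/686627 - 3727553/√(1516231/1253 + 1551126) = 622932/686627 - 3727553*√2437181617577/1945077109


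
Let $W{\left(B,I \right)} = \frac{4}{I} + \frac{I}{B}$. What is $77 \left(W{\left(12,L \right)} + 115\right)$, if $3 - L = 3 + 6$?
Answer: $\frac{52591}{6} \approx 8765.2$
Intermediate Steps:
$L = -6$ ($L = 3 - \left(3 + 6\right) = 3 - 9 = -6$)
$77 \left(W{\left(12,L \right)} + 115\right) = 77 \left(\left(\frac{4}{-6} - \frac{6}{12}\right) + 115\right) = 77 \left(\left(4 \left(- \frac{1}{6}\right) - \frac{1}{2}\right) + 115\right) = 77 \left(\left(- \frac{2}{3} - \frac{1}{2}\right) + 115\right) = 77 \left(- \frac{7}{6} + 115\right) = 77 \cdot \frac{683}{6} = \frac{52591}{6}$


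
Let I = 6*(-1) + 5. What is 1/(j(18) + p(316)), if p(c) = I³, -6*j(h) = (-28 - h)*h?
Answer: 1/137 ≈ 0.0072993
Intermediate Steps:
j(h) = -h*(-28 - h)/6 (j(h) = -(-28 - h)*h/6 = -h*(-28 - h)/6)
I = -1 (I = -6 + 5 = -1)
p(c) = -1 (p(c) = (-1)³ = -1)
1/(j(18) + p(316)) = 1/((⅙)*18*(28 + 18) - 1) = 1/((⅙)*18*46 - 1) = 1/(138 - 1) = 1/137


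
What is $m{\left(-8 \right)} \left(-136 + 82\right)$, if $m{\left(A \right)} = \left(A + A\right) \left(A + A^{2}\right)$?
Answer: $48384$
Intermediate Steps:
$m{\left(A \right)} = 2 A \left(A + A^{2}\right)$
$m{\left(-8 \right)} \left(-136 + 82\right) = 2 \left(-8\right)^{2} \left(1 - 8\right) \left(-136 + 82\right) = 2 \cdot 64 \left(-7\right) \left(-54\right) = \left(-896\right) \left(-54\right) = 48384$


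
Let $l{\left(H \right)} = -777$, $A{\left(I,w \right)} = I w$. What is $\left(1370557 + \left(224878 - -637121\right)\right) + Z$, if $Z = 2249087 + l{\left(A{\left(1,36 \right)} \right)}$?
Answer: $4480866$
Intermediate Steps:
$Z = 2248310$ ($Z = 2249087 - 777 = 2248310$)
$\left(1370557 + \left(224878 - -637121\right)\right) + Z = \left(1370557 + \left(224878 - -637121\right)\right) + 2248310 = \left(1370557 + \left(224878 + 637121\right)\right) + 2248310 = \left(1370557 + 861999\right) + 2248310 = 2232556 + 2248310 = 4480866$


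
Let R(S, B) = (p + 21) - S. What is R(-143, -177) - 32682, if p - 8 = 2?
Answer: -32508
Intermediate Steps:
p = 10 (p = 8 + 2 = 10)
R(S, B) = 31 - S (R(S, B) = (10 + 21) - S = 31 - S)
R(-143, -177) - 32682 = (31 - 1*(-143)) - 32682 = (31 + 143) - 32682 = 174 - 32682 = -32508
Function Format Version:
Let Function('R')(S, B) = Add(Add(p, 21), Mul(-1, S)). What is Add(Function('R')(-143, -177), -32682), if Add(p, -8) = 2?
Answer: -32508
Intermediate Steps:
p = 10 (p = Add(8, 2) = 10)
Function('R')(S, B) = Add(31, Mul(-1, S)) (Function('R')(S, B) = Add(Add(10, 21), Mul(-1, S)) = Add(31, Mul(-1, S)))
Add(Function('R')(-143, -177), -32682) = Add(Add(31, Mul(-1, -143)), -32682) = Add(Add(31, 143), -32682) = Add(174, -32682) = -32508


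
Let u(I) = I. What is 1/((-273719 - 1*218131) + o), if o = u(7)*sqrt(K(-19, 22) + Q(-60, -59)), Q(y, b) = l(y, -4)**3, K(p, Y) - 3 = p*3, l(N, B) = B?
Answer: -245925/120958214141 - 7*I*sqrt(118)/241916428282 ≈ -2.0331e-6 - 3.1432e-10*I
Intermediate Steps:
K(p, Y) = 3 + 3*p (K(p, Y) = 3 + p*3 = 3 + 3*p)
Q(y, b) = -64 (Q(y, b) = (-4)**3 = -64)
o = 7*I*sqrt(118) (o = 7*sqrt((3 + 3*(-19)) - 64) = 7*sqrt((3 - 57) - 64) = 7*sqrt(-54 - 64) = 7*sqrt(-118) = 7*(I*sqrt(118)) = 7*I*sqrt(118) ≈ 76.039*I)
1/((-273719 - 1*218131) + o) = 1/((-273719 - 1*218131) + 7*I*sqrt(118)) = 1/((-273719 - 218131) + 7*I*sqrt(118)) = 1/(-491850 + 7*I*sqrt(118))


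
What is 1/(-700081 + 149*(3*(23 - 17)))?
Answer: -1/697399 ≈ -1.4339e-6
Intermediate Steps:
1/(-700081 + 149*(3*(23 - 17))) = 1/(-700081 + 149*(3*6)) = 1/(-700081 + 149*18) = 1/(-700081 + 2682) = 1/(-697399) = -1/697399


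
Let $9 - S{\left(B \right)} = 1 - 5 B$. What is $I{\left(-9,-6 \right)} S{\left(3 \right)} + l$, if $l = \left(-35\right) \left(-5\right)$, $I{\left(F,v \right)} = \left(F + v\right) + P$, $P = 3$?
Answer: $-101$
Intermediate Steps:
$I{\left(F,v \right)} = 3 + F + v$ ($I{\left(F,v \right)} = \left(F + v\right) + 3 = 3 + F + v$)
$l = 175$
$S{\left(B \right)} = 8 + 5 B$ ($S{\left(B \right)} = 9 - \left(1 - 5 B\right) = 9 + \left(-1 + 5 B\right) = 8 + 5 B$)
$I{\left(-9,-6 \right)} S{\left(3 \right)} + l = \left(3 - 9 - 6\right) \left(8 + 5 \cdot 3\right) + 175 = - 12 \left(8 + 15\right) + 175 = \left(-12\right) 23 + 175 = -276 + 175 = -101$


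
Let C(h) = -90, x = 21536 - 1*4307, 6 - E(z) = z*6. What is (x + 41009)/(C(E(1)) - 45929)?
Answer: -58238/46019 ≈ -1.2655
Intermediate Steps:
E(z) = 6 - 6*z (E(z) = 6 - z*6 = 6 - 6*z)
x = 17229 (x = 21536 - 4307 = 17229)
(x + 41009)/(C(E(1)) - 45929) = (17229 + 41009)/(-90 - 45929) = 58238/(-46019) = 58238*(-1/46019) = -58238/46019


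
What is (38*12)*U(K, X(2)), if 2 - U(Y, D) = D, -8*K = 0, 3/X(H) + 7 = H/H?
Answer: 1140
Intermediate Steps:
X(H) = -½ (X(H) = 3/(-7 + H/H) = 3/(-7 + 1) = 3/(-6) = 3*(-⅙) = -½)
K = 0 (K = -⅛*0 = 0)
U(Y, D) = 2 - D
(38*12)*U(K, X(2)) = (38*12)*(2 - 1*(-½)) = 456*(2 + ½) = 456*(5/2) = 1140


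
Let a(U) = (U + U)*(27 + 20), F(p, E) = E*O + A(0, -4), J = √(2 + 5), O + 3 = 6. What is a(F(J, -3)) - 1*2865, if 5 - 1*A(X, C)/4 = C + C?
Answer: 1177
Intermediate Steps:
A(X, C) = 20 - 8*C (A(X, C) = 20 - 4*(C + C) = 20 - 8*C)
O = 3 (O = -3 + 6 = 3)
J = √7 ≈ 2.6458
F(p, E) = 52 + 3*E (F(p, E) = E*3 + (20 - 8*(-4)) = 3*E + (20 + 32) = 3*E + 52 = 52 + 3*E)
a(U) = 94*U (a(U) = (2*U)*47 = 94*U)
a(F(J, -3)) - 1*2865 = 94*(52 + 3*(-3)) - 1*2865 = 94*(52 - 9) - 2865 = 94*43 - 2865 = 4042 - 2865 = 1177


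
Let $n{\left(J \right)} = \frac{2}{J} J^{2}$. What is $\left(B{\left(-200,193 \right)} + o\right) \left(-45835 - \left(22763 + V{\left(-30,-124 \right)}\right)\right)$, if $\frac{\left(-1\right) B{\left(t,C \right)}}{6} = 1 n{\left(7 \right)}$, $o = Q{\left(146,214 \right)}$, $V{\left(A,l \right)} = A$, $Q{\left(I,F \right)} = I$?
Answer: $-4251216$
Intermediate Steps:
$n{\left(J \right)} = 2 J$
$o = 146$
$B{\left(t,C \right)} = -84$ ($B{\left(t,C \right)} = - 6 \cdot 1 \cdot 2 \cdot 7 = - 6 \cdot 1 \cdot 14 = \left(-6\right) 14 = -84$)
$\left(B{\left(-200,193 \right)} + o\right) \left(-45835 - \left(22763 + V{\left(-30,-124 \right)}\right)\right) = \left(-84 + 146\right) \left(-45835 - 22733\right) = 62 \left(-45835 + \left(-22763 + 30\right)\right) = 62 \left(-45835 - 22733\right) = 62 \left(-68568\right) = -4251216$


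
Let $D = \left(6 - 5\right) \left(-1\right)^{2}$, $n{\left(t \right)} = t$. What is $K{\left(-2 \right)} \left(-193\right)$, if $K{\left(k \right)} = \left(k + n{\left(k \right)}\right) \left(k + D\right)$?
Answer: $-772$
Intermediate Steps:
$D = 1$ ($D = 1 \cdot 1 = 1$)
$K{\left(k \right)} = 2 k \left(1 + k\right)$ ($K{\left(k \right)} = \left(k + k\right) \left(k + 1\right) = 2 k \left(1 + k\right)$)
$K{\left(-2 \right)} \left(-193\right) = 2 \left(-2\right) \left(1 - 2\right) \left(-193\right) = 2 \left(-2\right) \left(-1\right) \left(-193\right) = 4 \left(-193\right) = -772$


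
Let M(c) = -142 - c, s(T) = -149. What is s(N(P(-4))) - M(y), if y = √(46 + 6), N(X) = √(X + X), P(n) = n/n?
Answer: -7 + 2*√13 ≈ 0.21110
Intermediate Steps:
P(n) = 1
N(X) = √2*√X (N(X) = √(2*X) = √2*√X)
y = 2*√13 (y = √52 = 2*√13 ≈ 7.2111)
s(N(P(-4))) - M(y) = -149 - (-142 - 2*√13) = -149 + (142 + 2*√13) = -7 + 2*√13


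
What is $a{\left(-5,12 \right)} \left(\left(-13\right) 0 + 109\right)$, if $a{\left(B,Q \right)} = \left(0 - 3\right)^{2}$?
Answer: $981$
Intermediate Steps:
$a{\left(B,Q \right)} = 9$ ($a{\left(B,Q \right)} = \left(-3\right)^{2} = 9$)
$a{\left(-5,12 \right)} \left(\left(-13\right) 0 + 109\right) = 9 \left(\left(-13\right) 0 + 109\right) = 9 \left(0 + 109\right) = 9 \cdot 109 = 981$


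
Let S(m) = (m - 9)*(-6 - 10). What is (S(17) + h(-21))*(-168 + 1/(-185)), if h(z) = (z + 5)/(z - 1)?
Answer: 8702680/407 ≈ 21383.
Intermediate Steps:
S(m) = 144 - 16*m (S(m) = (-9 + m)*(-16) = 144 - 16*m)
h(z) = (5 + z)/(-1 + z)
(S(17) + h(-21))*(-168 + 1/(-185)) = ((144 - 16*17) + (5 - 21)/(-1 - 21))*(-168 + 1/(-185)) = ((144 - 272) - 16/(-22))*(-168 - 1/185) = (-128 - 1/22*(-16))*(-31081/185) = (-128 + 8/11)*(-31081/185) = -1400/11*(-31081/185) = 8702680/407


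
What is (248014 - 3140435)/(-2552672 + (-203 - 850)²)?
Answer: 2892421/1443863 ≈ 2.0033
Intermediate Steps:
(248014 - 3140435)/(-2552672 + (-203 - 850)²) = -2892421/(-2552672 + (-1053)²) = -2892421/(-2552672 + 1108809) = -2892421/(-1443863) = -2892421*(-1/1443863) = 2892421/1443863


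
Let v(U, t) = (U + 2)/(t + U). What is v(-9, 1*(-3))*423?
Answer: 987/4 ≈ 246.75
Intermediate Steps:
v(U, t) = (2 + U)/(U + t)
v(-9, 1*(-3))*423 = ((2 - 9)/(-9 + 1*(-3)))*423 = (-7/(-9 - 3))*423 = (-7/(-12))*423 = -1/12*(-7)*423 = (7/12)*423 = 987/4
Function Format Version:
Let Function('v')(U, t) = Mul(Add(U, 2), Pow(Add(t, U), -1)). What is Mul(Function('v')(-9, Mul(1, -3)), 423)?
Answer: Rational(987, 4) ≈ 246.75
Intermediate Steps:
Function('v')(U, t) = Mul(Pow(Add(U, t), -1), Add(2, U)) (Function('v')(U, t) = Mul(Add(2, U), Pow(Add(U, t), -1)) = Mul(Pow(Add(U, t), -1), Add(2, U)))
Mul(Function('v')(-9, Mul(1, -3)), 423) = Mul(Mul(Pow(Add(-9, Mul(1, -3)), -1), Add(2, -9)), 423) = Mul(Mul(Pow(Add(-9, -3), -1), -7), 423) = Mul(Mul(Pow(-12, -1), -7), 423) = Mul(Mul(Rational(-1, 12), -7), 423) = Mul(Rational(7, 12), 423) = Rational(987, 4)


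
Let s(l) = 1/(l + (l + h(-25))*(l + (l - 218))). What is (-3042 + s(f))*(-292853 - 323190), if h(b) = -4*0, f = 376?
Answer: 376974403838917/201160 ≈ 1.8740e+9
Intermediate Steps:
h(b) = 0
s(l) = 1/(l + l*(-218 + 2*l)) (s(l) = 1/(l + (l + 0)*(l + (l - 218))) = 1/(l + l*(l + (-218 + l))) = 1/(l + l*(-218 + 2*l)))
(-3042 + s(f))*(-292853 - 323190) = (-3042 + 1/(376*(-217 + 2*376)))*(-292853 - 323190) = (-3042 + 1/(376*(-217 + 752)))*(-616043) = (-3042 + (1/376)/535)*(-616043) = (-3042 + (1/376)*(1/535))*(-616043) = (-3042 + 1/201160)*(-616043) = -611928719/201160*(-616043) = 376974403838917/201160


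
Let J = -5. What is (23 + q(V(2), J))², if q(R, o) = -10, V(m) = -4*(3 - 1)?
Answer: 169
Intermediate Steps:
V(m) = -8 (V(m) = -4*2 = -8)
(23 + q(V(2), J))² = (23 - 10)² = 13² = 169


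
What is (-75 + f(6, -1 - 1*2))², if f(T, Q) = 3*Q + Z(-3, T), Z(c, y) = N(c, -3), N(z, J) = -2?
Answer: 7396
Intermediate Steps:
Z(c, y) = -2
f(T, Q) = -2 + 3*Q (f(T, Q) = 3*Q - 2 = -2 + 3*Q)
(-75 + f(6, -1 - 1*2))² = (-75 + (-2 + 3*(-1 - 1*2)))² = (-75 + (-2 + 3*(-1 - 2)))² = (-75 + (-2 + 3*(-3)))² = (-75 + (-2 - 9))² = (-75 - 11)² = (-86)² = 7396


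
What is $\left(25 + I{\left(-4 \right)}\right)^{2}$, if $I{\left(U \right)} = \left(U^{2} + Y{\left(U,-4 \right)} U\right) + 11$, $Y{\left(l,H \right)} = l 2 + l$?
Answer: $10000$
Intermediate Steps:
$Y{\left(l,H \right)} = 3 l$ ($Y{\left(l,H \right)} = 2 l + l = 3 l$)
$I{\left(U \right)} = 11 + 4 U^{2}$ ($I{\left(U \right)} = \left(U^{2} + 3 U U\right) + 11 = \left(U^{2} + 3 U^{2}\right) + 11 = 4 U^{2} + 11 = 11 + 4 U^{2}$)
$\left(25 + I{\left(-4 \right)}\right)^{2} = \left(25 + \left(11 + 4 \left(-4\right)^{2}\right)\right)^{2} = \left(25 + \left(11 + 4 \cdot 16\right)\right)^{2} = \left(25 + \left(11 + 64\right)\right)^{2} = \left(25 + 75\right)^{2} = 100^{2} = 10000$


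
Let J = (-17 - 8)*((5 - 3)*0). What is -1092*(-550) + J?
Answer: 600600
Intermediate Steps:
J = 0 (J = -50*0 = -25*0 = 0)
-1092*(-550) + J = -1092*(-550) + 0 = 600600 + 0 = 600600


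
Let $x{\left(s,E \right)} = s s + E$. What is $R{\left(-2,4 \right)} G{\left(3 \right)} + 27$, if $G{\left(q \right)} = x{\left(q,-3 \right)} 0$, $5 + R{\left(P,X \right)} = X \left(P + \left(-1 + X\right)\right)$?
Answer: $27$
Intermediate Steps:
$x{\left(s,E \right)} = E + s^{2}$ ($x{\left(s,E \right)} = s^{2} + E = E + s^{2}$)
$R{\left(P,X \right)} = -5 + X \left(-1 + P + X\right)$ ($R{\left(P,X \right)} = -5 + X \left(P + \left(-1 + X\right)\right) = -5 + X \left(-1 + P + X\right)$)
$G{\left(q \right)} = 0$ ($G{\left(q \right)} = \left(-3 + q^{2}\right) 0 = 0$)
$R{\left(-2,4 \right)} G{\left(3 \right)} + 27 = \left(-5 + 4^{2} - 4 - 8\right) 0 + 27 = \left(-5 + 16 - 4 - 8\right) 0 + 27 = \left(-1\right) 0 + 27 = 0 + 27 = 27$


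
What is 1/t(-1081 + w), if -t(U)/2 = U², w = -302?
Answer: -1/3825378 ≈ -2.6141e-7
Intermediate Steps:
t(U) = -2*U²
1/t(-1081 + w) = 1/(-2*(-1081 - 302)²) = 1/(-2*(-1383)²) = 1/(-2*1912689) = 1/(-3825378) = -1/3825378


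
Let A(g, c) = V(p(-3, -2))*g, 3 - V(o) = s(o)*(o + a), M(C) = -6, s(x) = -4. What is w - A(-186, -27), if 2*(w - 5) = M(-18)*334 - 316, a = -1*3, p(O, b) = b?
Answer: -4317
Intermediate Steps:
a = -3
V(o) = -9 + 4*o (V(o) = 3 - (-4)*(o - 3) = 3 - (-4)*(-3 + o) = 3 - (12 - 4*o) = 3 + (-12 + 4*o) = -9 + 4*o)
w = -1155 (w = 5 + (-6*334 - 316)/2 = 5 + (-2004 - 316)/2 = 5 + (½)*(-2320) = 5 - 1160 = -1155)
A(g, c) = -17*g (A(g, c) = (-9 + 4*(-2))*g = (-9 - 8)*g = -17*g)
w - A(-186, -27) = -1155 - (-17)*(-186) = -1155 - 1*3162 = -1155 - 3162 = -4317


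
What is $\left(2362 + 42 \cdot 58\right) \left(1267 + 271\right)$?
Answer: $7379324$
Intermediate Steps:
$\left(2362 + 42 \cdot 58\right) \left(1267 + 271\right) = \left(2362 + 2436\right) 1538 = 4798 \cdot 1538 = 7379324$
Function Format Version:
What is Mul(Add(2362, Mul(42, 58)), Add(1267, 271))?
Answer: 7379324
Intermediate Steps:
Mul(Add(2362, Mul(42, 58)), Add(1267, 271)) = Mul(Add(2362, 2436), 1538) = Mul(4798, 1538) = 7379324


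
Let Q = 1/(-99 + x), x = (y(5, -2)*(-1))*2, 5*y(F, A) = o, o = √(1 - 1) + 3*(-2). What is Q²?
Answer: 25/233289 ≈ 0.00010716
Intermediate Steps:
o = -6 (o = √0 - 6 = 0 - 6 = -6)
y(F, A) = -6/5 (y(F, A) = (⅕)*(-6) = -6/5)
x = 12/5 (x = -6/5*(-1)*2 = (6/5)*2 = 12/5 ≈ 2.4000)
Q = -5/483 (Q = 1/(-99 + 12/5) = 1/(-483/5) = -5/483 ≈ -0.010352)
Q² = (-5/483)² = 25/233289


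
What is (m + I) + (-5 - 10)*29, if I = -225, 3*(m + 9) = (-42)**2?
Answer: -81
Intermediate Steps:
m = 579 (m = -9 + (1/3)*(-42)**2 = -9 + (1/3)*1764 = -9 + 588 = 579)
(m + I) + (-5 - 10)*29 = (579 - 225) + (-5 - 10)*29 = 354 - 15*29 = 354 - 435 = -81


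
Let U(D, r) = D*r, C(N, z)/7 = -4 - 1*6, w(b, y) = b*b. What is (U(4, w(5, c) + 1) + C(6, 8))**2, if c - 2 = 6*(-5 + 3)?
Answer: 1156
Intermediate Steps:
c = -10 (c = 2 + 6*(-5 + 3) = 2 + 6*(-2) = 2 - 12 = -10)
w(b, y) = b**2
C(N, z) = -70 (C(N, z) = 7*(-4 - 1*6) = 7*(-4 - 6) = 7*(-10) = -70)
(U(4, w(5, c) + 1) + C(6, 8))**2 = (4*(5**2 + 1) - 70)**2 = (4*(25 + 1) - 70)**2 = (4*26 - 70)**2 = (104 - 70)**2 = 34**2 = 1156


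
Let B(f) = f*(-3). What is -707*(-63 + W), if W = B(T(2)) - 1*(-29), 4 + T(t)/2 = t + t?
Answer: 24038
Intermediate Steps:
T(t) = -8 + 4*t (T(t) = -8 + 2*(t + t) = -8 + 2*(2*t) = -8 + 4*t)
B(f) = -3*f
W = 29 (W = -3*(-8 + 4*2) - 1*(-29) = -3*(-8 + 8) + 29 = -3*0 + 29 = 0 + 29 = 29)
-707*(-63 + W) = -707*(-63 + 29) = -707*(-34) = 24038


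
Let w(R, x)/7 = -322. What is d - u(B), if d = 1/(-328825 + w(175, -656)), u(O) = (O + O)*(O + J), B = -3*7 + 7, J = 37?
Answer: 213214875/331079 ≈ 644.00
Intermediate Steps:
w(R, x) = -2254 (w(R, x) = 7*(-322) = -2254)
B = -14 (B = -21 + 7 = -14)
u(O) = 2*O*(37 + O) (u(O) = (O + O)*(O + 37) = (2*O)*(37 + O) = 2*O*(37 + O))
d = -1/331079 (d = 1/(-328825 - 2254) = 1/(-331079) = -1/331079 ≈ -3.0204e-6)
d - u(B) = -1/331079 - 2*(-14)*(37 - 14) = -1/331079 - 2*(-14)*23 = -1/331079 - 1*(-644) = -1/331079 + 644 = 213214875/331079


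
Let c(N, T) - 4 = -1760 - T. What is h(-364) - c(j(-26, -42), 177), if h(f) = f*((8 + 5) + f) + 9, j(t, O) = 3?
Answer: 129706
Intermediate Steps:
c(N, T) = -1756 - T (c(N, T) = 4 + (-1760 - T) = -1756 - T)
h(f) = 9 + f*(13 + f) (h(f) = f*(13 + f) + 9 = 9 + f*(13 + f))
h(-364) - c(j(-26, -42), 177) = (9 + (-364)² + 13*(-364)) - (-1756 - 1*177) = (9 + 132496 - 4732) - (-1756 - 177) = 127773 - 1*(-1933) = 127773 + 1933 = 129706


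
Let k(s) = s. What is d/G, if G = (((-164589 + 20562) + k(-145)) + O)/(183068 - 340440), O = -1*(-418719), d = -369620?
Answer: 58167838640/274547 ≈ 2.1187e+5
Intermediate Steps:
O = 418719
G = -274547/157372 (G = (((-164589 + 20562) - 145) + 418719)/(183068 - 340440) = ((-144027 - 145) + 418719)/(-157372) = (-144172 + 418719)*(-1/157372) = 274547*(-1/157372) = -274547/157372 ≈ -1.7446)
d/G = -369620/(-274547/157372) = -369620*(-157372/274547) = 58167838640/274547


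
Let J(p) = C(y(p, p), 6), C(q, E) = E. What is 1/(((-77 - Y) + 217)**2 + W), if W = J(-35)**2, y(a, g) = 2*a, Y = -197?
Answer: 1/113605 ≈ 8.8024e-6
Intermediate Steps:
J(p) = 6
W = 36 (W = 6**2 = 36)
1/(((-77 - Y) + 217)**2 + W) = 1/(((-77 - 1*(-197)) + 217)**2 + 36) = 1/(((-77 + 197) + 217)**2 + 36) = 1/((120 + 217)**2 + 36) = 1/(337**2 + 36) = 1/(113569 + 36) = 1/113605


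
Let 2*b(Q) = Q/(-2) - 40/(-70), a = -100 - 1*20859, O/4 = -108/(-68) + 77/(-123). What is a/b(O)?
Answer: 306776883/9902 ≈ 30981.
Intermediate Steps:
O = 8048/2091 (O = 4*(-108/(-68) + 77/(-123)) = 4*(-108*(-1/68) + 77*(-1/123)) = 4*(27/17 - 77/123) = 4*(2012/2091) = 8048/2091 ≈ 3.8489)
a = -20959 (a = -100 - 20859 = -20959)
b(Q) = 2/7 - Q/4 (b(Q) = (Q/(-2) - 40/(-70))/2 = (Q*(-1/2) - 40*(-1/70))/2 = (-Q/2 + 4/7)/2 = (4/7 - Q/2)/2 = 2/7 - Q/4)
a/b(O) = -20959/(2/7 - 1/4*8048/2091) = -20959/(2/7 - 2012/2091) = -20959/(-9902/14637) = -20959*(-14637/9902) = 306776883/9902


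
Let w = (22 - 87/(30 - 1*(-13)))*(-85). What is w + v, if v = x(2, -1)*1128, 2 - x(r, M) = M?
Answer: 72497/43 ≈ 1686.0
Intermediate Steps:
x(r, M) = 2 - M
v = 3384 (v = (2 - 1*(-1))*1128 = (2 + 1)*1128 = 3*1128 = 3384)
w = -73015/43 (w = (22 - 87/(30 + 13))*(-85) = (22 - 87/43)*(-85) = (859/43)*(-85) = -73015/43 ≈ -1698.0)
w + v = -73015/43 + 3384 = 72497/43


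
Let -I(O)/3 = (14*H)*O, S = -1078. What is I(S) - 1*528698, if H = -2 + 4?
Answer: -438146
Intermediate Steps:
H = 2
I(O) = -84*O (I(O) = -3*14*2*O = -84*O)
I(S) - 1*528698 = -84*(-1078) - 1*528698 = 90552 - 528698 = -438146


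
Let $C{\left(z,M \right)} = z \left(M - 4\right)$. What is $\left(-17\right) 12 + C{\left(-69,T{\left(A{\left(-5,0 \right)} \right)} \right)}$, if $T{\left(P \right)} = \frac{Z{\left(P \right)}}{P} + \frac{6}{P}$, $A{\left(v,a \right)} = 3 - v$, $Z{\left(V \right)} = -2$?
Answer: $\frac{75}{2} \approx 37.5$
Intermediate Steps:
$T{\left(P \right)} = \frac{4}{P}$ ($T{\left(P \right)} = - \frac{2}{P} + \frac{6}{P} = \frac{4}{P}$)
$C{\left(z,M \right)} = z \left(-4 + M\right)$
$\left(-17\right) 12 + C{\left(-69,T{\left(A{\left(-5,0 \right)} \right)} \right)} = \left(-17\right) 12 - 69 \left(-4 + \frac{4}{3 - -5}\right) = -204 - 69 \left(-4 + \frac{4}{3 + 5}\right) = -204 - 69 \left(-4 + \frac{4}{8}\right) = -204 - 69 \left(-4 + 4 \cdot \frac{1}{8}\right) = -204 - 69 \left(-4 + \frac{1}{2}\right) = -204 - - \frac{483}{2} = -204 + \frac{483}{2} = \frac{75}{2}$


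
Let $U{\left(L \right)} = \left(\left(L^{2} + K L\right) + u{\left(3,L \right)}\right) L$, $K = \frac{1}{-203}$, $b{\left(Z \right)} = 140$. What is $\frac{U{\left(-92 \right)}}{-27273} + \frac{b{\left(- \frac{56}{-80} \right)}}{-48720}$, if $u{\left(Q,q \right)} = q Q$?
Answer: $\frac{611646571}{22145676} \approx 27.619$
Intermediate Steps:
$u{\left(Q,q \right)} = Q q$
$K = - \frac{1}{203} \approx -0.0049261$
$U{\left(L \right)} = L \left(L^{2} + \frac{608 L}{203}\right)$ ($U{\left(L \right)} = \left(\left(L^{2} - \frac{L}{203}\right) + 3 L\right) L = \left(L^{2} + \frac{608 L}{203}\right) L = L \left(L^{2} + \frac{608 L}{203}\right)$)
$\frac{U{\left(-92 \right)}}{-27273} + \frac{b{\left(- \frac{56}{-80} \right)}}{-48720} = \frac{\left(-92\right)^{2} \left(\frac{608}{203} - 92\right)}{-27273} + \frac{140}{-48720} = 8464 \left(- \frac{18068}{203}\right) \left(- \frac{1}{27273}\right) + 140 \left(- \frac{1}{48720}\right) = \left(- \frac{152927552}{203}\right) \left(- \frac{1}{27273}\right) - \frac{1}{348} = \frac{152927552}{5536419} - \frac{1}{348} = \frac{611646571}{22145676}$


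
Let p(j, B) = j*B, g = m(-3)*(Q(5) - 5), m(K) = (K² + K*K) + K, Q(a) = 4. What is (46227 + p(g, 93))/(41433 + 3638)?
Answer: 44832/45071 ≈ 0.99470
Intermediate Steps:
m(K) = K + 2*K² (m(K) = (K² + K²) + K = 2*K² + K = K + 2*K²)
g = -15 (g = (-3*(1 + 2*(-3)))*(4 - 5) = -3*(1 - 6)*(-1) = -3*(-5)*(-1) = 15*(-1) = -15)
p(j, B) = B*j
(46227 + p(g, 93))/(41433 + 3638) = (46227 + 93*(-15))/(41433 + 3638) = (46227 - 1395)/45071 = 44832*(1/45071) = 44832/45071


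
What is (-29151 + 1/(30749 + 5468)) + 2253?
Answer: -974164865/36217 ≈ -26898.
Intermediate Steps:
(-29151 + 1/(30749 + 5468)) + 2253 = (-29151 + 1/36217) + 2253 = -1055761766/36217 + 2253 = -974164865/36217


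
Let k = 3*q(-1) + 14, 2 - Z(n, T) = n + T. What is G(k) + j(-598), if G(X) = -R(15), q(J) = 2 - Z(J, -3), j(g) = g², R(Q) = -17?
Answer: 357621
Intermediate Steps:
Z(n, T) = 2 - T - n (Z(n, T) = 2 - (n + T) = 2 - (T + n) = 2 + (-T - n) = 2 - T - n)
q(J) = -3 + J (q(J) = 2 - (2 - 1*(-3) - J) = 2 - (2 + 3 - J) = 2 - (5 - J) = 2 + (-5 + J) = -3 + J)
k = 2 (k = 3*(-3 - 1) + 14 = 3*(-4) + 14 = -12 + 14 = 2)
G(X) = 17 (G(X) = -1*(-17) = 17)
G(k) + j(-598) = 17 + (-598)² = 17 + 357604 = 357621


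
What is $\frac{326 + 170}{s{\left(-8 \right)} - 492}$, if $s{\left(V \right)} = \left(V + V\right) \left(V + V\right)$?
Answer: $- \frac{124}{59} \approx -2.1017$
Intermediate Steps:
$s{\left(V \right)} = 4 V^{2}$ ($s{\left(V \right)} = 2 V 2 V = 4 V^{2}$)
$\frac{326 + 170}{s{\left(-8 \right)} - 492} = \frac{326 + 170}{4 \left(-8\right)^{2} - 492} = \frac{496}{4 \cdot 64 - 492} = \frac{496}{256 - 492} = \frac{496}{-236} = 496 \left(- \frac{1}{236}\right) = - \frac{124}{59}$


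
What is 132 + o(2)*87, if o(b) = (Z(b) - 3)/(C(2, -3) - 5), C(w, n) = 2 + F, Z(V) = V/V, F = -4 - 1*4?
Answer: 1626/11 ≈ 147.82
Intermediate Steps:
F = -8 (F = -4 - 4 = -8)
Z(V) = 1
C(w, n) = -6 (C(w, n) = 2 - 8 = -6)
o(b) = 2/11 (o(b) = (1 - 3)/(-6 - 5) = -2/(-11) = -2*(-1/11) = 2/11)
132 + o(2)*87 = 132 + (2/11)*87 = 132 + 174/11 = 1626/11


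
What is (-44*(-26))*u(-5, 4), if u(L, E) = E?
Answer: 4576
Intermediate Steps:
(-44*(-26))*u(-5, 4) = -44*(-26)*4 = 1144*4 = 4576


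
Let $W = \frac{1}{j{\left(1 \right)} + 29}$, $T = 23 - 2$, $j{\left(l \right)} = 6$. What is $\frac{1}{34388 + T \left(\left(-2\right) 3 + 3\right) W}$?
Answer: $\frac{5}{171931} \approx 2.9081 \cdot 10^{-5}$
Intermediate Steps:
$T = 21$
$W = \frac{1}{35}$ ($W = \frac{1}{6 + 29} = \frac{1}{35} \approx 0.028571$)
$\frac{1}{34388 + T \left(\left(-2\right) 3 + 3\right) W} = \frac{1}{34388 + 21 \left(\left(-2\right) 3 + 3\right) \frac{1}{35}} = \frac{1}{34388 + 21 \left(-6 + 3\right) \frac{1}{35}} = \frac{1}{34388 + 21 \left(-3\right) \frac{1}{35}} = \frac{1}{34388 - \frac{9}{5}} = \frac{1}{\frac{171931}{5}} = \frac{5}{171931}$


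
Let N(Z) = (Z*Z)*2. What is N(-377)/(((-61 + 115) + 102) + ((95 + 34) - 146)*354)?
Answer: -142129/2931 ≈ -48.492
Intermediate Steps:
N(Z) = 2*Z² (N(Z) = Z²*2 = 2*Z²)
N(-377)/(((-61 + 115) + 102) + ((95 + 34) - 146)*354) = (2*(-377)²)/(((-61 + 115) + 102) + ((95 + 34) - 146)*354) = (2*142129)/((54 + 102) + (129 - 146)*354) = 284258/(156 - 17*354) = 284258/(156 - 6018) = 284258/(-5862) = 284258*(-1/5862) = -142129/2931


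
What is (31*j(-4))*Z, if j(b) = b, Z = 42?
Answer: -5208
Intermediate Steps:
(31*j(-4))*Z = (31*(-4))*42 = -124*42 = -5208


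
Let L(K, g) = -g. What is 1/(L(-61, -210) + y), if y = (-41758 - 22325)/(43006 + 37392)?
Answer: 80398/16819497 ≈ 0.0047800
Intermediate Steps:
y = -64083/80398 ≈ -0.79707
1/(L(-61, -210) + y) = 1/(-1*(-210) - 64083/80398) = 1/(210 - 64083/80398) = 1/(16819497/80398) = 80398/16819497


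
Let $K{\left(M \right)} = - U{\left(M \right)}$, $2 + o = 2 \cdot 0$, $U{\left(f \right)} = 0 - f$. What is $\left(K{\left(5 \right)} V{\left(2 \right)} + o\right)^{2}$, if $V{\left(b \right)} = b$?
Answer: $64$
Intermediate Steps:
$U{\left(f \right)} = - f$
$o = -2$ ($o = -2 + 2 \cdot 0 = -2 + 0 = -2$)
$K{\left(M \right)} = M$ ($K{\left(M \right)} = - \left(-1\right) M = M$)
$\left(K{\left(5 \right)} V{\left(2 \right)} + o\right)^{2} = \left(5 \cdot 2 - 2\right)^{2} = \left(10 - 2\right)^{2} = 8^{2} = 64$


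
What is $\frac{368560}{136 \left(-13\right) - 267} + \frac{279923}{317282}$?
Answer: $- \frac{3324794589}{18447682} \approx -180.23$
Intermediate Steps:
$\frac{368560}{136 \left(-13\right) - 267} + \frac{279923}{317282} = \frac{368560}{-1768 - 267} + 279923 \cdot \frac{1}{317282} = \frac{368560}{-2035} + \frac{39989}{45326} = 368560 \left(- \frac{1}{2035}\right) + \frac{39989}{45326} = - \frac{73712}{407} + \frac{39989}{45326} = - \frac{3324794589}{18447682}$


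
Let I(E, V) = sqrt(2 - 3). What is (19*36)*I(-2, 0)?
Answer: 684*I ≈ 684.0*I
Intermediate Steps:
I(E, V) = I (I(E, V) = sqrt(-1) = I)
(19*36)*I(-2, 0) = (19*36)*I = 684*I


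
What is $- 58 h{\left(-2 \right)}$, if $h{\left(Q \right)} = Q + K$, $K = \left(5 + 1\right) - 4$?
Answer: $0$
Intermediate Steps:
$K = 2$ ($K = 6 - 4 = 2$)
$h{\left(Q \right)} = 2 + Q$ ($h{\left(Q \right)} = Q + 2 = 2 + Q$)
$- 58 h{\left(-2 \right)} = - 58 \left(2 - 2\right) = \left(-58\right) 0 = 0$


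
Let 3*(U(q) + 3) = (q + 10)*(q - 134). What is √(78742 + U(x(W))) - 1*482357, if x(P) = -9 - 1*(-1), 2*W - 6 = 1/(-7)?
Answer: -482357 + √707799/3 ≈ -4.8208e+5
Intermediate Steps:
W = 41/14 (W = 3 + (½)/(-7) = 3 + (½)*(-⅐) = 3 - 1/14 = 41/14 ≈ 2.9286)
x(P) = -8 (x(P) = -9 + 1 = -8)
U(q) = -3 + (-134 + q)*(10 + q)/3 (U(q) = -3 + ((q + 10)*(q - 134))/3 = -3 + ((10 + q)*(-134 + q))/3 = -3 + ((-134 + q)*(10 + q))/3 = -3 + (-134 + q)*(10 + q)/3)
√(78742 + U(x(W))) - 1*482357 = √(78742 + (-1349/3 - 124/3*(-8) + (⅓)*(-8)²)) - 1*482357 = √(78742 + (-1349/3 + 992/3 + (⅓)*64)) - 482357 = √(78742 + (-1349/3 + 992/3 + 64/3)) - 482357 = √(78742 - 293/3) - 482357 = √(235933/3) - 482357 = √707799/3 - 482357 = -482357 + √707799/3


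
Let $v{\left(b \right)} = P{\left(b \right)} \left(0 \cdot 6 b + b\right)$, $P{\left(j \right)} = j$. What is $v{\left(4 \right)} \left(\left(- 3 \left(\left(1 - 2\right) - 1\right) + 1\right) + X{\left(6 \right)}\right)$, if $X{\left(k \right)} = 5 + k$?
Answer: $288$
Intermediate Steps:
$v{\left(b \right)} = b^{2}$ ($v{\left(b \right)} = b \left(0 \cdot 6 b + b\right) = b \left(0 b + b\right) = b \left(0 + b\right) = b b = b^{2}$)
$v{\left(4 \right)} \left(\left(- 3 \left(\left(1 - 2\right) - 1\right) + 1\right) + X{\left(6 \right)}\right) = 4^{2} \left(\left(- 3 \left(\left(1 - 2\right) - 1\right) + 1\right) + \left(5 + 6\right)\right) = 16 \left(\left(- 3 \left(-1 - 1\right) + 1\right) + 11\right) = 16 \left(\left(\left(-3\right) \left(-2\right) + 1\right) + 11\right) = 16 \left(\left(6 + 1\right) + 11\right) = 16 \left(7 + 11\right) = 16 \cdot 18 = 288$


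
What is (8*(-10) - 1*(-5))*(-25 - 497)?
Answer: 39150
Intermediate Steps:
(8*(-10) - 1*(-5))*(-25 - 497) = (-80 + 5)*(-522) = -75*(-522) = 39150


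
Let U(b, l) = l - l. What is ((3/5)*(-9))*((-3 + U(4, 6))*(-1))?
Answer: -81/5 ≈ -16.200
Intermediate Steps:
U(b, l) = 0
((3/5)*(-9))*((-3 + U(4, 6))*(-1)) = ((3/5)*(-9))*((-3 + 0)*(-1)) = ((3*(1/5))*(-9))*(-3*(-1)) = ((3/5)*(-9))*3 = -27/5*3 = -81/5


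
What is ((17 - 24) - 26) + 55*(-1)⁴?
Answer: 22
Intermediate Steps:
((17 - 24) - 26) + 55*(-1)⁴ = (-7 - 26) + 55*1 = -33 + 55 = 22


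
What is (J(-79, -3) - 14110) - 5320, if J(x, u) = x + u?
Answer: -19512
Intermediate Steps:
J(x, u) = u + x
(J(-79, -3) - 14110) - 5320 = ((-3 - 79) - 14110) - 5320 = (-82 - 14110) - 5320 = -14192 - 5320 = -19512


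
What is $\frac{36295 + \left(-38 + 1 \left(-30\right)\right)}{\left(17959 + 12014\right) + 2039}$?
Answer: $\frac{36227}{32012} \approx 1.1317$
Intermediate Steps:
$\frac{36295 + \left(-38 + 1 \left(-30\right)\right)}{\left(17959 + 12014\right) + 2039} = \frac{36295 - 68}{29973 + 2039} = \frac{36295 - 68}{32012} = 36227 \cdot \frac{1}{32012} = \frac{36227}{32012}$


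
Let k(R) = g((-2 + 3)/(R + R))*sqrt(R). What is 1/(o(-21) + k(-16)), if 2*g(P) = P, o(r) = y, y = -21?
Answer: -5376/112897 + 16*I/112897 ≈ -0.047619 + 0.00014172*I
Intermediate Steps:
o(r) = -21
g(P) = P/2
k(R) = 1/(4*sqrt(R)) (k(R) = (((-2 + 3)/(R + R))/2)*sqrt(R) = ((1/(2*R))/2)*sqrt(R) = (1/(4*R))*sqrt(R) = 1/(4*sqrt(R)))
1/(o(-21) + k(-16)) = 1/(-21 + 1/(4*sqrt(-16))) = 1/(-21 + (-I/4)/4) = 1/(-21 - I/16) = 256*(-21 + I/16)/112897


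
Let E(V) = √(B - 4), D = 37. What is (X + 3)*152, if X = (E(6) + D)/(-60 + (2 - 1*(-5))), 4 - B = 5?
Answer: 18544/53 - 152*I*√5/53 ≈ 349.89 - 6.4129*I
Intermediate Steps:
B = -1 (B = 4 - 1*5 = 4 - 5 = -1)
E(V) = I*√5 (E(V) = √(-1 - 4) = √(-5) = I*√5)
X = -37/53 - I*√5/53 (X = (I*√5 + 37)/(-60 + (2 - 1*(-5))) = (37 + I*√5)/(-60 + (2 + 5)) = (37 + I*√5)/(-60 + 7) = (37 + I*√5)/(-53) = (37 + I*√5)*(-1/53) = -37/53 - I*√5/53 ≈ -0.69811 - 0.04219*I)
(X + 3)*152 = ((-37/53 - I*√5/53) + 3)*152 = (122/53 - I*√5/53)*152 = 18544/53 - 152*I*√5/53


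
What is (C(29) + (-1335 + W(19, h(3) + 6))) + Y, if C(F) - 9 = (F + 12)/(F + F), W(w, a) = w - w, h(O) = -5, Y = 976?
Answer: -20259/58 ≈ -349.29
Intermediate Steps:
W(w, a) = 0
C(F) = 9 + (12 + F)/(2*F) (C(F) = 9 + (F + 12)/(F + F) = 9 + (12 + F)/((2*F)) = 9 + (12 + F)*(1/(2*F)) = 9 + (12 + F)/(2*F))
(C(29) + (-1335 + W(19, h(3) + 6))) + Y = ((19/2 + 6/29) + (-1335 + 0)) + 976 = ((19/2 + 6*(1/29)) - 1335) + 976 = ((19/2 + 6/29) - 1335) + 976 = (563/58 - 1335) + 976 = -76867/58 + 976 = -20259/58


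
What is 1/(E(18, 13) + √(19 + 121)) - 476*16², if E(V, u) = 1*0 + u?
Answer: -3533811/29 - 2*√35/29 ≈ -1.2186e+5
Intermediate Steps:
E(V, u) = u (E(V, u) = 0 + u = u)
1/(E(18, 13) + √(19 + 121)) - 476*16² = 1/(13 + √(19 + 121)) - 476*16² = 1/(13 + √140) - 476*256 = 1/(13 + 2*√35) - 121856 = -121856 + 1/(13 + 2*√35)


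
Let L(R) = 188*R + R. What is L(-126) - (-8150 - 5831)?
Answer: -9833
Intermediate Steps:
L(R) = 189*R
L(-126) - (-8150 - 5831) = 189*(-126) - (-8150 - 5831) = -23814 - 1*(-13981) = -23814 + 13981 = -9833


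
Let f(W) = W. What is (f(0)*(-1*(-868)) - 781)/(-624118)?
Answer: 71/56738 ≈ 0.0012514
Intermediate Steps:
(f(0)*(-1*(-868)) - 781)/(-624118) = (0*(-1*(-868)) - 781)/(-624118) = (0*868 - 781)*(-1/624118) = (0 - 781)*(-1/624118) = -781*(-1/624118) = 71/56738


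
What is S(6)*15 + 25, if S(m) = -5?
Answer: -50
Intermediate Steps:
S(6)*15 + 25 = -5*15 + 25 = -75 + 25 = -50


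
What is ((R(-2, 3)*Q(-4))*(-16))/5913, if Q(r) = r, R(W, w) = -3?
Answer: -64/1971 ≈ -0.032471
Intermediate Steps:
((R(-2, 3)*Q(-4))*(-16))/5913 = (-3*(-4)*(-16))/5913 = (12*(-16))*(1/5913) = -192*1/5913 = -64/1971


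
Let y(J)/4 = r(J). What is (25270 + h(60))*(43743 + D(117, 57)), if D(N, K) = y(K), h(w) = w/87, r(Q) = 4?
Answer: 32068783150/29 ≈ 1.1058e+9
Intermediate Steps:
y(J) = 16 (y(J) = 4*4 = 16)
h(w) = w/87 (h(w) = w*(1/87) = w/87)
D(N, K) = 16
(25270 + h(60))*(43743 + D(117, 57)) = (25270 + (1/87)*60)*(43743 + 16) = (25270 + 20/29)*43759 = (732850/29)*43759 = 32068783150/29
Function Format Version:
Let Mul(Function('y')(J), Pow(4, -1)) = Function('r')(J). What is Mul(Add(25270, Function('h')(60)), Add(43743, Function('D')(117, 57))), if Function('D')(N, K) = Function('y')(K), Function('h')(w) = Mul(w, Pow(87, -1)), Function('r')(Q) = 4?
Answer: Rational(32068783150, 29) ≈ 1.1058e+9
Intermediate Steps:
Function('y')(J) = 16 (Function('y')(J) = Mul(4, 4) = 16)
Function('h')(w) = Mul(Rational(1, 87), w) (Function('h')(w) = Mul(w, Rational(1, 87)) = Mul(Rational(1, 87), w))
Function('D')(N, K) = 16
Mul(Add(25270, Function('h')(60)), Add(43743, Function('D')(117, 57))) = Mul(Add(25270, Mul(Rational(1, 87), 60)), Add(43743, 16)) = Mul(Add(25270, Rational(20, 29)), 43759) = Mul(Rational(732850, 29), 43759) = Rational(32068783150, 29)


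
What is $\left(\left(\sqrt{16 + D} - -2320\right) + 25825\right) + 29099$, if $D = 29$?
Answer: $57244 + 3 \sqrt{5} \approx 57251.0$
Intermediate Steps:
$\left(\left(\sqrt{16 + D} - -2320\right) + 25825\right) + 29099 = \left(\left(\sqrt{16 + 29} - -2320\right) + 25825\right) + 29099 = \left(\left(\sqrt{45} + 2320\right) + 25825\right) + 29099 = \left(\left(3 \sqrt{5} + 2320\right) + 25825\right) + 29099 = \left(\left(2320 + 3 \sqrt{5}\right) + 25825\right) + 29099 = \left(28145 + 3 \sqrt{5}\right) + 29099 = 57244 + 3 \sqrt{5}$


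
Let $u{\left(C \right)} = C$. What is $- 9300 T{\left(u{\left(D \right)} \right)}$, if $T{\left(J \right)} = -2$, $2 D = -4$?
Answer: $18600$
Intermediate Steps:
$D = -2$ ($D = \frac{1}{2} \left(-4\right) = -2$)
$- 9300 T{\left(u{\left(D \right)} \right)} = \left(-9300\right) \left(-2\right) = 18600$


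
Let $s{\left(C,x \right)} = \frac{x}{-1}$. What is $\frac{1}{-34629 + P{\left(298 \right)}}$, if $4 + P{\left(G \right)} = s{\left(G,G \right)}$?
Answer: $- \frac{1}{34931} \approx -2.8628 \cdot 10^{-5}$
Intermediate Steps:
$s{\left(C,x \right)} = - x$ ($s{\left(C,x \right)} = x \left(-1\right) = - x$)
$P{\left(G \right)} = -4 - G$
$\frac{1}{-34629 + P{\left(298 \right)}} = \frac{1}{-34629 - 302} = \frac{1}{-34931} = - \frac{1}{34931}$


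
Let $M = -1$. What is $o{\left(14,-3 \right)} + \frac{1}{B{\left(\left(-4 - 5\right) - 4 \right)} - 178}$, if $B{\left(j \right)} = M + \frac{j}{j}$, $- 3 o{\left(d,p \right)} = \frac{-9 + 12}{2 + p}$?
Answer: $\frac{177}{178} \approx 0.99438$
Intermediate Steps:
$o{\left(d,p \right)} = - \frac{1}{2 + p}$ ($o{\left(d,p \right)} = - \frac{\left(-9 + 12\right) \frac{1}{2 + p}}{3} = - \frac{3 \frac{1}{2 + p}}{3} = - \frac{1}{2 + p}$)
$B{\left(j \right)} = 0$ ($B{\left(j \right)} = -1 + \frac{j}{j} = -1 + 1 = 0$)
$o{\left(14,-3 \right)} + \frac{1}{B{\left(\left(-4 - 5\right) - 4 \right)} - 178} = - \frac{1}{2 - 3} + \frac{1}{0 - 178} = - \frac{1}{-1} + \frac{1}{-178} = \left(-1\right) \left(-1\right) - \frac{1}{178} = 1 - \frac{1}{178} = \frac{177}{178}$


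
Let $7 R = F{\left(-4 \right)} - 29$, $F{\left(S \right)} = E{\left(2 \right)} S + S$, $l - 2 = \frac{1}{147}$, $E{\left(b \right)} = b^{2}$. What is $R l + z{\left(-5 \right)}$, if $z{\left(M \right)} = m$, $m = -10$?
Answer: $- \frac{505}{21} \approx -24.048$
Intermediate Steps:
$l = \frac{295}{147}$ ($l = 2 + \frac{1}{147} = \frac{295}{147} \approx 2.0068$)
$F{\left(S \right)} = 5 S$ ($F{\left(S \right)} = 2^{2} S + S = 4 S + S = 5 S$)
$z{\left(M \right)} = -10$
$R = -7$ ($R = \frac{5 \left(-4\right) - 29}{7} = \frac{-20 - 29}{7} = \frac{1}{7} \left(-49\right) = -7$)
$R l + z{\left(-5 \right)} = \left(-7\right) \frac{295}{147} - 10 = - \frac{295}{21} - 10 = - \frac{505}{21}$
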